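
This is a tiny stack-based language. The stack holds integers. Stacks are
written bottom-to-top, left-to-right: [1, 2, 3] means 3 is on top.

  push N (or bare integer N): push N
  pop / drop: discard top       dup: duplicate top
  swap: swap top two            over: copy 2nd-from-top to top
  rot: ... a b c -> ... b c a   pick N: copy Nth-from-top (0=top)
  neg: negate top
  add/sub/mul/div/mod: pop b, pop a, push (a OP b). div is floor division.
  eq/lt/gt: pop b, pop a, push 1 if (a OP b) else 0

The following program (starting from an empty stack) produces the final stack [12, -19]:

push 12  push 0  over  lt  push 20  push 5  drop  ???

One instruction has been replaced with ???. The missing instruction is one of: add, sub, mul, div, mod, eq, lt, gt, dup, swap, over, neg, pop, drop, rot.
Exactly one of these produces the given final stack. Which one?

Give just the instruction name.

Stack before ???: [12, 1, 20]
Stack after ???:  [12, -19]
The instruction that transforms [12, 1, 20] -> [12, -19] is: sub

Answer: sub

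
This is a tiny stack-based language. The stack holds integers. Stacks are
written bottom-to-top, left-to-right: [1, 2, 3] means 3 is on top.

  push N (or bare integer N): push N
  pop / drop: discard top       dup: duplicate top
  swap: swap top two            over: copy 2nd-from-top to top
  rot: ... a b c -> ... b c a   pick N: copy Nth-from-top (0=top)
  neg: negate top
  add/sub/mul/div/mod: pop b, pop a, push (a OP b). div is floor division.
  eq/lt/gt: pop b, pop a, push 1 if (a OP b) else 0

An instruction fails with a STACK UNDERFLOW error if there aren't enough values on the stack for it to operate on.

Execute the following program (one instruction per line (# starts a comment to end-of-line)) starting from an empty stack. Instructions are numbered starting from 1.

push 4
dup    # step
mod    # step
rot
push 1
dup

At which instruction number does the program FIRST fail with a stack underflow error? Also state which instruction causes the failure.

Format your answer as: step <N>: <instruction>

Step 1 ('push 4'): stack = [4], depth = 1
Step 2 ('dup'): stack = [4, 4], depth = 2
Step 3 ('mod'): stack = [0], depth = 1
Step 4 ('rot'): needs 3 value(s) but depth is 1 — STACK UNDERFLOW

Answer: step 4: rot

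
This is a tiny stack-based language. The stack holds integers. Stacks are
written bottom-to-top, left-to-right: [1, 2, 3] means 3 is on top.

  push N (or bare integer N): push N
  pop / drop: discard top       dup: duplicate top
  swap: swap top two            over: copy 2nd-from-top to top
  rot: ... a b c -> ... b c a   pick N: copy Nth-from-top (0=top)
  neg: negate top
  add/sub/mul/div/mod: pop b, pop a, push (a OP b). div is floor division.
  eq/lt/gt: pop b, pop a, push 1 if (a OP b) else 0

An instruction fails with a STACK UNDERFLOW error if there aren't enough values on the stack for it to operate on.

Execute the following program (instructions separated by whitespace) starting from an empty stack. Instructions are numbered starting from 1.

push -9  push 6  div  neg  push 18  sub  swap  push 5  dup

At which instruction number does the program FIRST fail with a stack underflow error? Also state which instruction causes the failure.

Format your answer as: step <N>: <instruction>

Step 1 ('push -9'): stack = [-9], depth = 1
Step 2 ('push 6'): stack = [-9, 6], depth = 2
Step 3 ('div'): stack = [-2], depth = 1
Step 4 ('neg'): stack = [2], depth = 1
Step 5 ('push 18'): stack = [2, 18], depth = 2
Step 6 ('sub'): stack = [-16], depth = 1
Step 7 ('swap'): needs 2 value(s) but depth is 1 — STACK UNDERFLOW

Answer: step 7: swap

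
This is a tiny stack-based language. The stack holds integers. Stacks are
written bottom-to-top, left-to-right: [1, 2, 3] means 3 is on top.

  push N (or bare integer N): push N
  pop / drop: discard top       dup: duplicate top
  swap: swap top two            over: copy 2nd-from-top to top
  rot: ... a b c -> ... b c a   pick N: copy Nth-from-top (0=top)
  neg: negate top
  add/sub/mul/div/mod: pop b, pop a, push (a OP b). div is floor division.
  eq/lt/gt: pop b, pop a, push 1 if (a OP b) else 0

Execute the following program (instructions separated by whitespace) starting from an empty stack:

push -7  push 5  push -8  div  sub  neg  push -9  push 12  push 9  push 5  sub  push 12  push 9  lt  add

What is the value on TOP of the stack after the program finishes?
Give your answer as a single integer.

Answer: 4

Derivation:
After 'push -7': [-7]
After 'push 5': [-7, 5]
After 'push -8': [-7, 5, -8]
After 'div': [-7, -1]
After 'sub': [-6]
After 'neg': [6]
After 'push -9': [6, -9]
After 'push 12': [6, -9, 12]
After 'push 9': [6, -9, 12, 9]
After 'push 5': [6, -9, 12, 9, 5]
After 'sub': [6, -9, 12, 4]
After 'push 12': [6, -9, 12, 4, 12]
After 'push 9': [6, -9, 12, 4, 12, 9]
After 'lt': [6, -9, 12, 4, 0]
After 'add': [6, -9, 12, 4]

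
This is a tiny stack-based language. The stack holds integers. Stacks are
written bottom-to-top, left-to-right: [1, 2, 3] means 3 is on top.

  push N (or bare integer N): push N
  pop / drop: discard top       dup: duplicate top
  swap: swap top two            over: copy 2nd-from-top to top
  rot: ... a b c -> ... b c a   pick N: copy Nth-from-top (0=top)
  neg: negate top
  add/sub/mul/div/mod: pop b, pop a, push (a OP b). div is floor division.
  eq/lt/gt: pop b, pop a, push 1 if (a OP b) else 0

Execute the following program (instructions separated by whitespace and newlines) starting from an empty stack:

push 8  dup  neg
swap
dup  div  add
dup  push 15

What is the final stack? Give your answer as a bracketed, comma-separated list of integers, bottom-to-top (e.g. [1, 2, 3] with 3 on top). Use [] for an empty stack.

Answer: [-7, -7, 15]

Derivation:
After 'push 8': [8]
After 'dup': [8, 8]
After 'neg': [8, -8]
After 'swap': [-8, 8]
After 'dup': [-8, 8, 8]
After 'div': [-8, 1]
After 'add': [-7]
After 'dup': [-7, -7]
After 'push 15': [-7, -7, 15]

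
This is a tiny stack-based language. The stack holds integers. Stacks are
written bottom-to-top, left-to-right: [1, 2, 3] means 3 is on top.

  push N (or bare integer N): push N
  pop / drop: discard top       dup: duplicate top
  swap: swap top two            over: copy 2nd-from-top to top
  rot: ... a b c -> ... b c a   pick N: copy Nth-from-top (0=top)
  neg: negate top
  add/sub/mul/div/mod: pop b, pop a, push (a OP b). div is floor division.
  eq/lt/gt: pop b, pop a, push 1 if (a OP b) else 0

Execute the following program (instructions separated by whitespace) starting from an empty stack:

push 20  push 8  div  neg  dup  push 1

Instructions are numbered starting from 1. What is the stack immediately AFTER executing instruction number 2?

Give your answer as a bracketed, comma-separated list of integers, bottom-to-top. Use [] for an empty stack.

Answer: [20, 8]

Derivation:
Step 1 ('push 20'): [20]
Step 2 ('push 8'): [20, 8]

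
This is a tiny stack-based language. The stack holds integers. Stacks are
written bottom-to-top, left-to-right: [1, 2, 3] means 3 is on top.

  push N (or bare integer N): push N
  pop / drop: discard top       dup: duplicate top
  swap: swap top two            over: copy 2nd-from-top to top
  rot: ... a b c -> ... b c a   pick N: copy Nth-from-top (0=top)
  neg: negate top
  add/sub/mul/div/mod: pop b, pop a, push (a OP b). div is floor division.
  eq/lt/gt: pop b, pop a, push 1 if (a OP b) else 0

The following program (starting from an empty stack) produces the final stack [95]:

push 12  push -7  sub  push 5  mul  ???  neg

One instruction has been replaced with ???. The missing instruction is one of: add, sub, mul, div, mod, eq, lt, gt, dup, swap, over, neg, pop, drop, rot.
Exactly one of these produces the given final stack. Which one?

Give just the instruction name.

Answer: neg

Derivation:
Stack before ???: [95]
Stack after ???:  [-95]
The instruction that transforms [95] -> [-95] is: neg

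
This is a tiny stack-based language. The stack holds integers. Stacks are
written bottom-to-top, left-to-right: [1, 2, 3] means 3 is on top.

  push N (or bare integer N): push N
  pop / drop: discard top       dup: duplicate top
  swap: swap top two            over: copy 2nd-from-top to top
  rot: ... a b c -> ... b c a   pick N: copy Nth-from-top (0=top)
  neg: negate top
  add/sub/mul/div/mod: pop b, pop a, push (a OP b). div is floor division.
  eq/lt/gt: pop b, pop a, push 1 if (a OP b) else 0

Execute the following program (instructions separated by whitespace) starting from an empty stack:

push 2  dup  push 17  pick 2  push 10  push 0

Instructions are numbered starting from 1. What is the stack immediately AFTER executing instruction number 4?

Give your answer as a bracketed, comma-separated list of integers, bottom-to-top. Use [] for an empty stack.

Step 1 ('push 2'): [2]
Step 2 ('dup'): [2, 2]
Step 3 ('push 17'): [2, 2, 17]
Step 4 ('pick 2'): [2, 2, 17, 2]

Answer: [2, 2, 17, 2]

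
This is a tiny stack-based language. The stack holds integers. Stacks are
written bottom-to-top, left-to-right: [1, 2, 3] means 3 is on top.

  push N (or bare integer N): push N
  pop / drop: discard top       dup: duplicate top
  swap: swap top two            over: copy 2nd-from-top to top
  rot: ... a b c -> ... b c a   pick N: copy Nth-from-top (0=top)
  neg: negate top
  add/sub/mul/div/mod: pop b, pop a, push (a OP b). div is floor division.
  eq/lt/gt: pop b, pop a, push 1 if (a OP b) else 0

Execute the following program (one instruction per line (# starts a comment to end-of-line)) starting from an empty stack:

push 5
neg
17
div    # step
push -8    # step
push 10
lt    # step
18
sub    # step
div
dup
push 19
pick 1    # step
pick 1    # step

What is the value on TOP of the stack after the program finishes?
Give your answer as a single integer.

After 'push 5': [5]
After 'neg': [-5]
After 'push 17': [-5, 17]
After 'div': [-1]
After 'push -8': [-1, -8]
After 'push 10': [-1, -8, 10]
After 'lt': [-1, 1]
After 'push 18': [-1, 1, 18]
After 'sub': [-1, -17]
After 'div': [0]
After 'dup': [0, 0]
After 'push 19': [0, 0, 19]
After 'pick 1': [0, 0, 19, 0]
After 'pick 1': [0, 0, 19, 0, 19]

Answer: 19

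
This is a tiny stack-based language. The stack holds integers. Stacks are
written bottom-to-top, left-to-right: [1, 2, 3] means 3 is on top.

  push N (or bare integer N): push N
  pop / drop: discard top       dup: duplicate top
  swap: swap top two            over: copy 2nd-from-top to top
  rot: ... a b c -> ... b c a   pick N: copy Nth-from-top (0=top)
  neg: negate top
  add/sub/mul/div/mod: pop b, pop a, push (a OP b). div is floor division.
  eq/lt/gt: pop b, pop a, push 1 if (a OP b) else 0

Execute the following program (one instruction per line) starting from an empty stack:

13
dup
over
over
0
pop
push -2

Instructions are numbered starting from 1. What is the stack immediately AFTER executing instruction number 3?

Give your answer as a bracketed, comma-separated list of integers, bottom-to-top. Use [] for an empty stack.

Step 1 ('13'): [13]
Step 2 ('dup'): [13, 13]
Step 3 ('over'): [13, 13, 13]

Answer: [13, 13, 13]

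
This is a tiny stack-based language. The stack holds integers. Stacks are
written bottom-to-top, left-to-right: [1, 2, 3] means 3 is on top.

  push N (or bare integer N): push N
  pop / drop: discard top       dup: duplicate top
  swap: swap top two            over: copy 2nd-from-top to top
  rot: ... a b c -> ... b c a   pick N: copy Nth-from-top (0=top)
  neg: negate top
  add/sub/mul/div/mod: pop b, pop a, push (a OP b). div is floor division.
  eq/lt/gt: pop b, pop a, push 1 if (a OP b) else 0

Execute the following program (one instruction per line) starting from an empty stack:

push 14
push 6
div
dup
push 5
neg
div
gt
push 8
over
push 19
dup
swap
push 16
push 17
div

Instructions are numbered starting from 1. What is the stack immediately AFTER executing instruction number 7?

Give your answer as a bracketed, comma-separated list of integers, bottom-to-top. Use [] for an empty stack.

Step 1 ('push 14'): [14]
Step 2 ('push 6'): [14, 6]
Step 3 ('div'): [2]
Step 4 ('dup'): [2, 2]
Step 5 ('push 5'): [2, 2, 5]
Step 6 ('neg'): [2, 2, -5]
Step 7 ('div'): [2, -1]

Answer: [2, -1]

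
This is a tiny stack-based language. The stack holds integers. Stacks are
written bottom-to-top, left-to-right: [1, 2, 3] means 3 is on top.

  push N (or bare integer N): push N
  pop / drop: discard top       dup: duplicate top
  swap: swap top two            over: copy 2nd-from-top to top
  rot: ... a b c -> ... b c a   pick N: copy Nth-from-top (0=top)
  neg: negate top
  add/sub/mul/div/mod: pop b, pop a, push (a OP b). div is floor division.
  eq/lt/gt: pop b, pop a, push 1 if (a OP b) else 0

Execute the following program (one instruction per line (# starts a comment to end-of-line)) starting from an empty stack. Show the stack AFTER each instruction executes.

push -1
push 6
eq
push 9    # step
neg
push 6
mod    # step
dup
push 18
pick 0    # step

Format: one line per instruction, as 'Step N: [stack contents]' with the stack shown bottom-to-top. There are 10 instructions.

Step 1: [-1]
Step 2: [-1, 6]
Step 3: [0]
Step 4: [0, 9]
Step 5: [0, -9]
Step 6: [0, -9, 6]
Step 7: [0, 3]
Step 8: [0, 3, 3]
Step 9: [0, 3, 3, 18]
Step 10: [0, 3, 3, 18, 18]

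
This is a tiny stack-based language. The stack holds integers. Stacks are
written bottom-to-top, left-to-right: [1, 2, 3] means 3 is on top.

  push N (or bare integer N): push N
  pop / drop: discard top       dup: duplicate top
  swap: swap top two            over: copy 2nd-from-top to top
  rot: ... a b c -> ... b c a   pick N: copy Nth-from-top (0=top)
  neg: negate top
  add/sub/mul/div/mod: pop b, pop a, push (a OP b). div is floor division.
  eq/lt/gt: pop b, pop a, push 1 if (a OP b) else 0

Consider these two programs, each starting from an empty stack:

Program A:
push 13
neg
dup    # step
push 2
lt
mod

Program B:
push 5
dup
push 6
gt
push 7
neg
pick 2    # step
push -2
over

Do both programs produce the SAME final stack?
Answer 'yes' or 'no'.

Program A trace:
  After 'push 13': [13]
  After 'neg': [-13]
  After 'dup': [-13, -13]
  After 'push 2': [-13, -13, 2]
  After 'lt': [-13, 1]
  After 'mod': [0]
Program A final stack: [0]

Program B trace:
  After 'push 5': [5]
  After 'dup': [5, 5]
  After 'push 6': [5, 5, 6]
  After 'gt': [5, 0]
  After 'push 7': [5, 0, 7]
  After 'neg': [5, 0, -7]
  After 'pick 2': [5, 0, -7, 5]
  After 'push -2': [5, 0, -7, 5, -2]
  After 'over': [5, 0, -7, 5, -2, 5]
Program B final stack: [5, 0, -7, 5, -2, 5]
Same: no

Answer: no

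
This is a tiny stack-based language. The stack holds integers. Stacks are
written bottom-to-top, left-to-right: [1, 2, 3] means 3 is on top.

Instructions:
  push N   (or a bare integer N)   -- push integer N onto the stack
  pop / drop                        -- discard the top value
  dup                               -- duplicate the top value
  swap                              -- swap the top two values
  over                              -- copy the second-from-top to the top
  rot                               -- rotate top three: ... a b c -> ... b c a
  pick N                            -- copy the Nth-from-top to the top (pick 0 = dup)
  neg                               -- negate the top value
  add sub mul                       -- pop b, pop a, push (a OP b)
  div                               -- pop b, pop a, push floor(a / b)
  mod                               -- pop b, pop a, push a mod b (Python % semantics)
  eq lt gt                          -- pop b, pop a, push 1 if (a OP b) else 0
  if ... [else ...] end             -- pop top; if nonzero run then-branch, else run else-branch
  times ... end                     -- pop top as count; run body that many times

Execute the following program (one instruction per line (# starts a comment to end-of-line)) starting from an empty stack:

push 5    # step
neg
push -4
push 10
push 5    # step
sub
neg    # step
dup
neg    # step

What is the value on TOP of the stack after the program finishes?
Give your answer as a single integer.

Answer: 5

Derivation:
After 'push 5': [5]
After 'neg': [-5]
After 'push -4': [-5, -4]
After 'push 10': [-5, -4, 10]
After 'push 5': [-5, -4, 10, 5]
After 'sub': [-5, -4, 5]
After 'neg': [-5, -4, -5]
After 'dup': [-5, -4, -5, -5]
After 'neg': [-5, -4, -5, 5]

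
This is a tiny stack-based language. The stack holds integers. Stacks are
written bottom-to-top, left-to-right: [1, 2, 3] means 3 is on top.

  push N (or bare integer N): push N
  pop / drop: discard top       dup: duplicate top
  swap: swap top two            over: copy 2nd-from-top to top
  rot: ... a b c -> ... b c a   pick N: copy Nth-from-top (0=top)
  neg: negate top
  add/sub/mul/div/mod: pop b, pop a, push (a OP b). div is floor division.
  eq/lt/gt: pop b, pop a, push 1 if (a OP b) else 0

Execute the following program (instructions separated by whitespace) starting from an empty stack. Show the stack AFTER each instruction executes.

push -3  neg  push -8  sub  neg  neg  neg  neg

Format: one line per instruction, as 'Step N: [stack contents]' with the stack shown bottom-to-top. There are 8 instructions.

Step 1: [-3]
Step 2: [3]
Step 3: [3, -8]
Step 4: [11]
Step 5: [-11]
Step 6: [11]
Step 7: [-11]
Step 8: [11]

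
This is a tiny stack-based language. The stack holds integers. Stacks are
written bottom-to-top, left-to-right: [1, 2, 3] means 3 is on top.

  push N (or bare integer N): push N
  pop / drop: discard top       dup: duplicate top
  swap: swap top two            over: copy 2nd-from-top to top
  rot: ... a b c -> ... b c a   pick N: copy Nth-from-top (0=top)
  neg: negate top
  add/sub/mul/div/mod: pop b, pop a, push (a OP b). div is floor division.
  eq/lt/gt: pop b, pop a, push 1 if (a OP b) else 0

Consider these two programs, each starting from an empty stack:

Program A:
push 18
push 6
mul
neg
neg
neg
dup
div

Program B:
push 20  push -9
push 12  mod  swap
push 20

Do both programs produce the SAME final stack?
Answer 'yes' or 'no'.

Program A trace:
  After 'push 18': [18]
  After 'push 6': [18, 6]
  After 'mul': [108]
  After 'neg': [-108]
  After 'neg': [108]
  After 'neg': [-108]
  After 'dup': [-108, -108]
  After 'div': [1]
Program A final stack: [1]

Program B trace:
  After 'push 20': [20]
  After 'push -9': [20, -9]
  After 'push 12': [20, -9, 12]
  After 'mod': [20, 3]
  After 'swap': [3, 20]
  After 'push 20': [3, 20, 20]
Program B final stack: [3, 20, 20]
Same: no

Answer: no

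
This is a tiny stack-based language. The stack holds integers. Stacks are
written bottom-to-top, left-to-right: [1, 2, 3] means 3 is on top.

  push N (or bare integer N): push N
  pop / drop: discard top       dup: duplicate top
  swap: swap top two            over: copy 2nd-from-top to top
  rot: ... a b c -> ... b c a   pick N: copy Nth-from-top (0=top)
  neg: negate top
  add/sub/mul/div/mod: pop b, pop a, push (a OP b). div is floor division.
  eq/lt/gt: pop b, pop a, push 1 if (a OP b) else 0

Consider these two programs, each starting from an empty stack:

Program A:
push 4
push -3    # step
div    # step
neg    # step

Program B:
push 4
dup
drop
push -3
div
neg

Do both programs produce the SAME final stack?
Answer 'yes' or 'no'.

Program A trace:
  After 'push 4': [4]
  After 'push -3': [4, -3]
  After 'div': [-2]
  After 'neg': [2]
Program A final stack: [2]

Program B trace:
  After 'push 4': [4]
  After 'dup': [4, 4]
  After 'drop': [4]
  After 'push -3': [4, -3]
  After 'div': [-2]
  After 'neg': [2]
Program B final stack: [2]
Same: yes

Answer: yes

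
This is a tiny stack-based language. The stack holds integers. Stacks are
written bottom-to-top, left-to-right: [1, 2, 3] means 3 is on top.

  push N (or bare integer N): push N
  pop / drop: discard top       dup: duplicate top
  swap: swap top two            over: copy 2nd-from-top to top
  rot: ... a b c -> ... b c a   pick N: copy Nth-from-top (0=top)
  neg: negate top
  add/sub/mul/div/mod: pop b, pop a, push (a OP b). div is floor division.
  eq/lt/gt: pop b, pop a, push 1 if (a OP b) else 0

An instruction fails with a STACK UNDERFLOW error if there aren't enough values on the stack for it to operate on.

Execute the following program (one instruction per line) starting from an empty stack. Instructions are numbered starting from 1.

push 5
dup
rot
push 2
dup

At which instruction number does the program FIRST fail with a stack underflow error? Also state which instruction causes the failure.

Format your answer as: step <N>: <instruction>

Answer: step 3: rot

Derivation:
Step 1 ('push 5'): stack = [5], depth = 1
Step 2 ('dup'): stack = [5, 5], depth = 2
Step 3 ('rot'): needs 3 value(s) but depth is 2 — STACK UNDERFLOW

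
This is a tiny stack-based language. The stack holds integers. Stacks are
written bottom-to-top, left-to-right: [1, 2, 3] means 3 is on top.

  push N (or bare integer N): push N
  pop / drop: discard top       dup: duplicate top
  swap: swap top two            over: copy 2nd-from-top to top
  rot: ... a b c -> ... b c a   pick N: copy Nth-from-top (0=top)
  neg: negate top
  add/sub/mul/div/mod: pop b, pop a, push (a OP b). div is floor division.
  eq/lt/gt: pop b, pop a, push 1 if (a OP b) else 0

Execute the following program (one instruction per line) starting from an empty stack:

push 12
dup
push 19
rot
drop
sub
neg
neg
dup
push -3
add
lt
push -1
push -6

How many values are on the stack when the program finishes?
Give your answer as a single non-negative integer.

Answer: 3

Derivation:
After 'push 12': stack = [12] (depth 1)
After 'dup': stack = [12, 12] (depth 2)
After 'push 19': stack = [12, 12, 19] (depth 3)
After 'rot': stack = [12, 19, 12] (depth 3)
After 'drop': stack = [12, 19] (depth 2)
After 'sub': stack = [-7] (depth 1)
After 'neg': stack = [7] (depth 1)
After 'neg': stack = [-7] (depth 1)
After 'dup': stack = [-7, -7] (depth 2)
After 'push -3': stack = [-7, -7, -3] (depth 3)
After 'add': stack = [-7, -10] (depth 2)
After 'lt': stack = [0] (depth 1)
After 'push -1': stack = [0, -1] (depth 2)
After 'push -6': stack = [0, -1, -6] (depth 3)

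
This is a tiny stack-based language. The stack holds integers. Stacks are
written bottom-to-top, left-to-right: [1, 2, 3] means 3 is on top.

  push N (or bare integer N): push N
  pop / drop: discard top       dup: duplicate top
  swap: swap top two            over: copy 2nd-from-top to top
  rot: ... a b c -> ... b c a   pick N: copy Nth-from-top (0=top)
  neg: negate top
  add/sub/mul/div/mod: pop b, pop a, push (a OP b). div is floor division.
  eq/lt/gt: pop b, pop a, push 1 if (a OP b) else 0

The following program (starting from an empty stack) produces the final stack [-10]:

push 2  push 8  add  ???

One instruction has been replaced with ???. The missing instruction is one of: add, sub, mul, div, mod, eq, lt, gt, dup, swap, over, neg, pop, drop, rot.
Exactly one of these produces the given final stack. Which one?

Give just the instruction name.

Answer: neg

Derivation:
Stack before ???: [10]
Stack after ???:  [-10]
The instruction that transforms [10] -> [-10] is: neg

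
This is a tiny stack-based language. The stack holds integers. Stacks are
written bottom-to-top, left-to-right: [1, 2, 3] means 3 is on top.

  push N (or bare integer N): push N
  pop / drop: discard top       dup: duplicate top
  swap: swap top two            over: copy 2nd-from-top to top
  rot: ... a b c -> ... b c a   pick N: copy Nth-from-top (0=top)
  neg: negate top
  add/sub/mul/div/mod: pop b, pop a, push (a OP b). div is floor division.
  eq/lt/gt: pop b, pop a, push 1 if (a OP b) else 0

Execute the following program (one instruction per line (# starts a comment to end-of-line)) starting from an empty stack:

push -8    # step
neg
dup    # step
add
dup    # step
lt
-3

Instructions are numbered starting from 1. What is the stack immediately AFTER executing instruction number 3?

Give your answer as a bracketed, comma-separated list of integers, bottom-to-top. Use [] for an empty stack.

Step 1 ('push -8'): [-8]
Step 2 ('neg'): [8]
Step 3 ('dup'): [8, 8]

Answer: [8, 8]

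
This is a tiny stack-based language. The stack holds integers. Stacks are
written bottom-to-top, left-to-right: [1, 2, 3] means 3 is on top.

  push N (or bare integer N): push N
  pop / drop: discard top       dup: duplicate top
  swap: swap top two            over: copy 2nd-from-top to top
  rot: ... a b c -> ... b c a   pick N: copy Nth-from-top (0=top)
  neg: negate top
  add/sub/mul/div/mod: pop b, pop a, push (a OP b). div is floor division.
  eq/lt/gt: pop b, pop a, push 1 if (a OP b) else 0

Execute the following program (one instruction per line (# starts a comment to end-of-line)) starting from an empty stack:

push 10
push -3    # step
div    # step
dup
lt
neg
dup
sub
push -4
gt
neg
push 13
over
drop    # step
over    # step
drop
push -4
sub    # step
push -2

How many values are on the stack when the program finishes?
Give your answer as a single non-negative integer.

After 'push 10': stack = [10] (depth 1)
After 'push -3': stack = [10, -3] (depth 2)
After 'div': stack = [-4] (depth 1)
After 'dup': stack = [-4, -4] (depth 2)
After 'lt': stack = [0] (depth 1)
After 'neg': stack = [0] (depth 1)
After 'dup': stack = [0, 0] (depth 2)
After 'sub': stack = [0] (depth 1)
After 'push -4': stack = [0, -4] (depth 2)
After 'gt': stack = [1] (depth 1)
After 'neg': stack = [-1] (depth 1)
After 'push 13': stack = [-1, 13] (depth 2)
After 'over': stack = [-1, 13, -1] (depth 3)
After 'drop': stack = [-1, 13] (depth 2)
After 'over': stack = [-1, 13, -1] (depth 3)
After 'drop': stack = [-1, 13] (depth 2)
After 'push -4': stack = [-1, 13, -4] (depth 3)
After 'sub': stack = [-1, 17] (depth 2)
After 'push -2': stack = [-1, 17, -2] (depth 3)

Answer: 3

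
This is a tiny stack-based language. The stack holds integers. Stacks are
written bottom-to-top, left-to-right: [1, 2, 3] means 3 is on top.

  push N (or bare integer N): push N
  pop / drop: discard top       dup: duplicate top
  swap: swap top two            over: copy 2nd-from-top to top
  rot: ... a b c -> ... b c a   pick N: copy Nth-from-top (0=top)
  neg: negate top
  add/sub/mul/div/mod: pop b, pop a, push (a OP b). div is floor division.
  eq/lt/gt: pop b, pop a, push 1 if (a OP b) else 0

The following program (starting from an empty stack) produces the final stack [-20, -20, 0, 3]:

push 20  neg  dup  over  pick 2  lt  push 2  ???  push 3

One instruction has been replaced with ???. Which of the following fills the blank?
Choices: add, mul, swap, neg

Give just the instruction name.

Stack before ???: [-20, -20, 0, 2]
Stack after ???:  [-20, -20, 0]
Checking each choice:
  add: produces [-20, -20, 2, 3]
  mul: MATCH
  swap: produces [-20, -20, 2, 0, 3]
  neg: produces [-20, -20, 0, -2, 3]


Answer: mul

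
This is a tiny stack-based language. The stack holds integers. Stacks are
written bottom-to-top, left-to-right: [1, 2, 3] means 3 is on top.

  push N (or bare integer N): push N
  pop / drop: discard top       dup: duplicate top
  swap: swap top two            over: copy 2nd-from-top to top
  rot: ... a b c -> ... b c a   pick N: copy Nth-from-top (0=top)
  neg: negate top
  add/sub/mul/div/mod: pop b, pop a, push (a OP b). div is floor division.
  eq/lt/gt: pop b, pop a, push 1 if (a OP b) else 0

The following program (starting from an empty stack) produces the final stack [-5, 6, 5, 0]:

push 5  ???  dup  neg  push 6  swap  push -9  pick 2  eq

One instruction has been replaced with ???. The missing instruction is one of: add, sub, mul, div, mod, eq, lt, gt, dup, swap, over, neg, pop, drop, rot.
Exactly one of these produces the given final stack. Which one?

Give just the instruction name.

Answer: neg

Derivation:
Stack before ???: [5]
Stack after ???:  [-5]
The instruction that transforms [5] -> [-5] is: neg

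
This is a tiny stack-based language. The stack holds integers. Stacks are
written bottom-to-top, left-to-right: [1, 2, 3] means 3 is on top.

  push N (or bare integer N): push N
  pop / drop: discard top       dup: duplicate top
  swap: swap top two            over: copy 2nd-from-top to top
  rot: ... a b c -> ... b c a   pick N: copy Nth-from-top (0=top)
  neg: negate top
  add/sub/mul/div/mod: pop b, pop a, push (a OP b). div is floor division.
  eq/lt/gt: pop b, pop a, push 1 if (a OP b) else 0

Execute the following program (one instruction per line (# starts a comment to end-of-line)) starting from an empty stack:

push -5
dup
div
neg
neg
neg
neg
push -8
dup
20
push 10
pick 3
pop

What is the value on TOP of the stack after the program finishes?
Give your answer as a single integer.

After 'push -5': [-5]
After 'dup': [-5, -5]
After 'div': [1]
After 'neg': [-1]
After 'neg': [1]
After 'neg': [-1]
After 'neg': [1]
After 'push -8': [1, -8]
After 'dup': [1, -8, -8]
After 'push 20': [1, -8, -8, 20]
After 'push 10': [1, -8, -8, 20, 10]
After 'pick 3': [1, -8, -8, 20, 10, -8]
After 'pop': [1, -8, -8, 20, 10]

Answer: 10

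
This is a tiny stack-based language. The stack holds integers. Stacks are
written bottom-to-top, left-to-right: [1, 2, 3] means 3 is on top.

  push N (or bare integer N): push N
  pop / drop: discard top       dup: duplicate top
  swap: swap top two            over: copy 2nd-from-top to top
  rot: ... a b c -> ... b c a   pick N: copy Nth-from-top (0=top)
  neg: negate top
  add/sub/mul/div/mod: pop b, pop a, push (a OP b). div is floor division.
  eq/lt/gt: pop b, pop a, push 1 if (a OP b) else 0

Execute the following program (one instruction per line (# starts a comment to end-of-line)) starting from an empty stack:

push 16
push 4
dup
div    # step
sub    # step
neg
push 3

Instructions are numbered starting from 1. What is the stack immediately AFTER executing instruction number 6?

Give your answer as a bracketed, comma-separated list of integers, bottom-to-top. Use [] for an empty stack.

Answer: [-15]

Derivation:
Step 1 ('push 16'): [16]
Step 2 ('push 4'): [16, 4]
Step 3 ('dup'): [16, 4, 4]
Step 4 ('div'): [16, 1]
Step 5 ('sub'): [15]
Step 6 ('neg'): [-15]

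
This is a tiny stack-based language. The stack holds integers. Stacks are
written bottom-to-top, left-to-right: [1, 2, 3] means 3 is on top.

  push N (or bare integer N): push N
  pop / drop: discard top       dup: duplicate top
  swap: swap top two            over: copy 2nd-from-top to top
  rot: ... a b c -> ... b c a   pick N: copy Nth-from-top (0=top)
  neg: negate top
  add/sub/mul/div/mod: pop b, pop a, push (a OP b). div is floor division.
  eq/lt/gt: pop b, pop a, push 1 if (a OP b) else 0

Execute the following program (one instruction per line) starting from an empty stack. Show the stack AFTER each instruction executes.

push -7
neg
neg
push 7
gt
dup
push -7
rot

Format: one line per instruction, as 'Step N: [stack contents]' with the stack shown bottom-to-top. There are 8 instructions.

Step 1: [-7]
Step 2: [7]
Step 3: [-7]
Step 4: [-7, 7]
Step 5: [0]
Step 6: [0, 0]
Step 7: [0, 0, -7]
Step 8: [0, -7, 0]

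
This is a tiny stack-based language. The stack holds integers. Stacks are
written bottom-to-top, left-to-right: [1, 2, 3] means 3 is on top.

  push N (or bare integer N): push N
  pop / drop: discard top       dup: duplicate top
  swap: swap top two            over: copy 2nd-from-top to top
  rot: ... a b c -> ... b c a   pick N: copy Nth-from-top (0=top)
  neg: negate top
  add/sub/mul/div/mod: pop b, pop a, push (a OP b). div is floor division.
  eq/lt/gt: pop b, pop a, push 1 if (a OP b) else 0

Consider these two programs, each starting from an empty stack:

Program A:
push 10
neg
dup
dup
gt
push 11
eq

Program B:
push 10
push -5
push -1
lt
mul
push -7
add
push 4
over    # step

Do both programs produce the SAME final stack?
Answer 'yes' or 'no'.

Answer: no

Derivation:
Program A trace:
  After 'push 10': [10]
  After 'neg': [-10]
  After 'dup': [-10, -10]
  After 'dup': [-10, -10, -10]
  After 'gt': [-10, 0]
  After 'push 11': [-10, 0, 11]
  After 'eq': [-10, 0]
Program A final stack: [-10, 0]

Program B trace:
  After 'push 10': [10]
  After 'push -5': [10, -5]
  After 'push -1': [10, -5, -1]
  After 'lt': [10, 1]
  After 'mul': [10]
  After 'push -7': [10, -7]
  After 'add': [3]
  After 'push 4': [3, 4]
  After 'over': [3, 4, 3]
Program B final stack: [3, 4, 3]
Same: no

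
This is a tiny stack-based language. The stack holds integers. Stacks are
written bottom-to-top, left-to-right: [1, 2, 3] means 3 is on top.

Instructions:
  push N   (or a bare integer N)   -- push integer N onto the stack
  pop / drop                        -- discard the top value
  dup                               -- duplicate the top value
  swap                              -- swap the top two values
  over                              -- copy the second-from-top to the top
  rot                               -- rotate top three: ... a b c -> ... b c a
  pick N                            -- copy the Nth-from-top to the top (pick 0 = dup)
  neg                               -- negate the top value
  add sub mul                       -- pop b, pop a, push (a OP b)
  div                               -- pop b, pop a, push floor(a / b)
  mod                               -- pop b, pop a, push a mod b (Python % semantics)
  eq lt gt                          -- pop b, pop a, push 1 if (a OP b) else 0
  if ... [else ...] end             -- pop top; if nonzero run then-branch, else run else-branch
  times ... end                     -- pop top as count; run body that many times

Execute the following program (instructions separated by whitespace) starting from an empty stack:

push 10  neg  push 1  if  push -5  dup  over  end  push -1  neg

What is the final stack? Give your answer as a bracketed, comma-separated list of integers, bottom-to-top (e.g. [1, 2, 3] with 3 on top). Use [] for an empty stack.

Answer: [-10, -5, -5, -5, 1]

Derivation:
After 'push 10': [10]
After 'neg': [-10]
After 'push 1': [-10, 1]
After 'if': [-10]
After 'push -5': [-10, -5]
After 'dup': [-10, -5, -5]
After 'over': [-10, -5, -5, -5]
After 'push -1': [-10, -5, -5, -5, -1]
After 'neg': [-10, -5, -5, -5, 1]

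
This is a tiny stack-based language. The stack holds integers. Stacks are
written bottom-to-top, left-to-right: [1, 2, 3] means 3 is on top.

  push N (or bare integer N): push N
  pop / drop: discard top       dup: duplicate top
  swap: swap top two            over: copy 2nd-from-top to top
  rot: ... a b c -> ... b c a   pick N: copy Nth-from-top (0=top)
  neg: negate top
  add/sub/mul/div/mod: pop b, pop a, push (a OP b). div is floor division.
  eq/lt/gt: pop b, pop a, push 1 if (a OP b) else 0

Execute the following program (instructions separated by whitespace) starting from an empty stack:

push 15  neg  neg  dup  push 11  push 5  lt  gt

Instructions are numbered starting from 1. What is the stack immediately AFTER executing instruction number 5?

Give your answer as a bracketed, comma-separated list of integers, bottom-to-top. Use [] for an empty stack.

Step 1 ('push 15'): [15]
Step 2 ('neg'): [-15]
Step 3 ('neg'): [15]
Step 4 ('dup'): [15, 15]
Step 5 ('push 11'): [15, 15, 11]

Answer: [15, 15, 11]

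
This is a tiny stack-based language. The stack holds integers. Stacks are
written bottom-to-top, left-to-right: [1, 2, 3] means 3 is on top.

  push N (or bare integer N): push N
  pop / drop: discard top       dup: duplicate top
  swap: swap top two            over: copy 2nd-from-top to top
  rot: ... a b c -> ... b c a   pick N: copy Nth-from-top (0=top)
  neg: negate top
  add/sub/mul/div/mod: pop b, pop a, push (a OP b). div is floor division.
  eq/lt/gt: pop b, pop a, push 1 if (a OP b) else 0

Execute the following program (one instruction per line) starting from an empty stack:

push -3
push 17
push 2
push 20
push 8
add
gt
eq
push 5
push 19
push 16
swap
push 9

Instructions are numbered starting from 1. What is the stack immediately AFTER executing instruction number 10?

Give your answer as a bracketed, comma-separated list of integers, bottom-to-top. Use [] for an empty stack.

Answer: [-3, 0, 5, 19]

Derivation:
Step 1 ('push -3'): [-3]
Step 2 ('push 17'): [-3, 17]
Step 3 ('push 2'): [-3, 17, 2]
Step 4 ('push 20'): [-3, 17, 2, 20]
Step 5 ('push 8'): [-3, 17, 2, 20, 8]
Step 6 ('add'): [-3, 17, 2, 28]
Step 7 ('gt'): [-3, 17, 0]
Step 8 ('eq'): [-3, 0]
Step 9 ('push 5'): [-3, 0, 5]
Step 10 ('push 19'): [-3, 0, 5, 19]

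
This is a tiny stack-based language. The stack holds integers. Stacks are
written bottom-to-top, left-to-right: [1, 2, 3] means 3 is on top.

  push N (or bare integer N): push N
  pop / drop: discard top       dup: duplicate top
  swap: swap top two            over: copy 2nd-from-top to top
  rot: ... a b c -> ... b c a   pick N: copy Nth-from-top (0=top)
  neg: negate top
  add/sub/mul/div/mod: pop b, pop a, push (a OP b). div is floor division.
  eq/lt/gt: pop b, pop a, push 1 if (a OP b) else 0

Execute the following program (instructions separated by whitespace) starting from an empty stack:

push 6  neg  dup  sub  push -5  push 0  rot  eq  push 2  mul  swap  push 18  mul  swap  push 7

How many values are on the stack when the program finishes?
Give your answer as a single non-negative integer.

Answer: 3

Derivation:
After 'push 6': stack = [6] (depth 1)
After 'neg': stack = [-6] (depth 1)
After 'dup': stack = [-6, -6] (depth 2)
After 'sub': stack = [0] (depth 1)
After 'push -5': stack = [0, -5] (depth 2)
After 'push 0': stack = [0, -5, 0] (depth 3)
After 'rot': stack = [-5, 0, 0] (depth 3)
After 'eq': stack = [-5, 1] (depth 2)
After 'push 2': stack = [-5, 1, 2] (depth 3)
After 'mul': stack = [-5, 2] (depth 2)
After 'swap': stack = [2, -5] (depth 2)
After 'push 18': stack = [2, -5, 18] (depth 3)
After 'mul': stack = [2, -90] (depth 2)
After 'swap': stack = [-90, 2] (depth 2)
After 'push 7': stack = [-90, 2, 7] (depth 3)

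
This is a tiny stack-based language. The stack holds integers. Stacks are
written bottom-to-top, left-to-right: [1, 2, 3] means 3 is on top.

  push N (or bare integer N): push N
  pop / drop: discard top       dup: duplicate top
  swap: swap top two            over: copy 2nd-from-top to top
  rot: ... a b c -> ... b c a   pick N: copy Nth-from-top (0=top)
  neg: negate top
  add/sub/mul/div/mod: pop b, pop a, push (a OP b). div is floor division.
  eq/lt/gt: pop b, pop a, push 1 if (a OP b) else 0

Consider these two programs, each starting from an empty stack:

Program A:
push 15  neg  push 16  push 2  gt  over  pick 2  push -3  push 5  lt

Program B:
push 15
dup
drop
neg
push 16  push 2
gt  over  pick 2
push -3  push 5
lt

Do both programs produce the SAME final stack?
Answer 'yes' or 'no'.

Program A trace:
  After 'push 15': [15]
  After 'neg': [-15]
  After 'push 16': [-15, 16]
  After 'push 2': [-15, 16, 2]
  After 'gt': [-15, 1]
  After 'over': [-15, 1, -15]
  After 'pick 2': [-15, 1, -15, -15]
  After 'push -3': [-15, 1, -15, -15, -3]
  After 'push 5': [-15, 1, -15, -15, -3, 5]
  After 'lt': [-15, 1, -15, -15, 1]
Program A final stack: [-15, 1, -15, -15, 1]

Program B trace:
  After 'push 15': [15]
  After 'dup': [15, 15]
  After 'drop': [15]
  After 'neg': [-15]
  After 'push 16': [-15, 16]
  After 'push 2': [-15, 16, 2]
  After 'gt': [-15, 1]
  After 'over': [-15, 1, -15]
  After 'pick 2': [-15, 1, -15, -15]
  After 'push -3': [-15, 1, -15, -15, -3]
  After 'push 5': [-15, 1, -15, -15, -3, 5]
  After 'lt': [-15, 1, -15, -15, 1]
Program B final stack: [-15, 1, -15, -15, 1]
Same: yes

Answer: yes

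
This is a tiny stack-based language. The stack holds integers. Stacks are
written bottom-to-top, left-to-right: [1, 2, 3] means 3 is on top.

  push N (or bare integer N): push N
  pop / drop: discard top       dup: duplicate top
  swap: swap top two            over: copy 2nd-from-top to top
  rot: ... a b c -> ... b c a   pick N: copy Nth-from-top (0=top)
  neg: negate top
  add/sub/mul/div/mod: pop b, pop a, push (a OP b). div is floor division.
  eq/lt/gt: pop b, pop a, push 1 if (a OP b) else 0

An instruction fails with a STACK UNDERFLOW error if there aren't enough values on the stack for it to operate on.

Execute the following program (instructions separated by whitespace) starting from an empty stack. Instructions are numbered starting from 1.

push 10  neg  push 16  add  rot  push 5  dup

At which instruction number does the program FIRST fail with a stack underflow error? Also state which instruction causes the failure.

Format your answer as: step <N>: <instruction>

Step 1 ('push 10'): stack = [10], depth = 1
Step 2 ('neg'): stack = [-10], depth = 1
Step 3 ('push 16'): stack = [-10, 16], depth = 2
Step 4 ('add'): stack = [6], depth = 1
Step 5 ('rot'): needs 3 value(s) but depth is 1 — STACK UNDERFLOW

Answer: step 5: rot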